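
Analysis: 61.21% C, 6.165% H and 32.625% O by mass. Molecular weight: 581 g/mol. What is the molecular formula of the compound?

Assume 100 g: 61.21 g C, 6.165 g H, 32.625 g O.
C: 61.21 g ÷ 12.01 g/mol = 5.097 mol
H: 6.165 g ÷ 1.008 g/mol = 6.116 mol
O: 32.625 g ÷ 16.00 g/mol = 2.039 mol
Ratios (÷ 2.039): C 2.499, H 2.999, O 1.000
×2: C 5.00, H 6.00, O 2.00 → C5H6O2
Empirical-formula mass = 98.10 g/mol
n = 581 / 98.10 = 5.92 ≈ 6
Molecular formula = (C5H6O2)×6 = C30H36O12

C30H36O12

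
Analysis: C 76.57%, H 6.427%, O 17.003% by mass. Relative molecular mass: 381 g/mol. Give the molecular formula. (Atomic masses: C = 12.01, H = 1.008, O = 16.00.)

C24H24O4

Assume 100 g: 76.57 g C, 6.427 g H, 17.003 g O.
n(C) = 76.57/12.01 = 6.376, n(H) = 6.427/1.008 = 6.376, n(O) = 17.003/16.00 = 1.063
Smallest is O at 1.063 mol; normalising gives C 5.999, H 6.000, O 1.000
→ C6H6O
Empirical-formula mass = 94.11 g/mol
n = 381 / 94.11 = 4.05 ≈ 4
Molecular formula = (C6H6O)×4 = C24H24O4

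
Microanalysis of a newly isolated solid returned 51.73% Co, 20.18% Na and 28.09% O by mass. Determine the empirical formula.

Assume 100 g: 51.73 g Co, 20.18 g Na, 28.09 g O.
Moles — Co: 51.73 / 58.93 = 0.8778 mol; Na: 20.18 / 22.99 = 0.8778 mol; O: 28.09 / 16.00 = 1.756 mol
Smallest is Na at 0.8778 mol; normalising gives Co 1.000, Na 1.000, O 2.000
Ratio ≈ 1:1:2, so the empirical formula is CoNaO2

CoNaO2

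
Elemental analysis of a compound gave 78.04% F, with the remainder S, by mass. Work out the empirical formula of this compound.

Assume 100 g: 78.04 g F, 21.96 g S.
F: 78.04 g ÷ 19.00 g/mol = 4.107 mol
S: 21.96 g ÷ 32.07 g/mol = 0.6848 mol
Smallest is S at 0.6848 mol; normalising gives F 5.998, S 1.000
≈ 6:1 → F6S

F6S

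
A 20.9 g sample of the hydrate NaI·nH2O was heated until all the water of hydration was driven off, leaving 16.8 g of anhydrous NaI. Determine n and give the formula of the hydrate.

Mass of water lost = 20.9 − 16.8 = 4.1 g → 4.1 / 18.02 = 0.2275 mol H2O
Molar mass of NaI = 149.89 g/mol → mol NaI = 16.8 / 149.89 = 0.1121
n = 0.2275 / 0.1121 = 2.03 ≈ 2 → NaI·2H2O

NaI·2H2O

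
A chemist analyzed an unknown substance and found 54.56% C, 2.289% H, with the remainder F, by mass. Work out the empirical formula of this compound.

C2HF

Assume 100 g: 54.56 g C, 2.289 g H, 43.151 g F.
n(C) = 54.56/12.01 = 4.543, n(H) = 2.289/1.008 = 2.271, n(F) = 43.151/19.00 = 2.271
Divide by the smallest (2.271 mol H): C 2.001, H 1.000, F 1.000
≈ 2:1:1 → C2HF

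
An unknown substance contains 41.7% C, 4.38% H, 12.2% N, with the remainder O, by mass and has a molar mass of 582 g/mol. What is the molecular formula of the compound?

Assume 100 g: 41.7 g C, 4.38 g H, 12.2 g N, 41.72 g O.
C: 41.7 g ÷ 12.01 g/mol = 3.472 mol
H: 4.38 g ÷ 1.008 g/mol = 4.345 mol
N: 12.2 g ÷ 14.01 g/mol = 0.8708 mol
O: 41.72 g ÷ 16.00 g/mol = 2.607 mol
Smallest is N at 0.8708 mol; normalising gives C 3.987, H 4.990, N 1.000, O 2.994
Ratio ≈ 4:5:1:3, so the empirical formula is C4H5NO3
Empirical-formula mass = 115.09 g/mol
n = 582 / 115.09 = 5.06 ≈ 5
Molecular formula = (C4H5NO3)×5 = C20H25N5O15

C20H25N5O15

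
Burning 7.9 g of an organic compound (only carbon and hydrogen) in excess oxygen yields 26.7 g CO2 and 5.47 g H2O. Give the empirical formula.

CH

mol C = 26.7 / 44.01 = 0.6067; mass C = 0.6067 × 12.01 = 7.286 g
mol H = 2 × (5.47 / 18.02) = 0.6071; mass H = 0.6071 × 1.008 = 0.6120 g
Smallest is C at 0.6067 mol; normalising gives C 1.000, H 1.001
→ CH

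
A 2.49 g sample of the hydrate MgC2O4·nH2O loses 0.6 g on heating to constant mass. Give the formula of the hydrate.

MgC2O4·2H2O

Mass of anhydrous MgC2O4 = 2.49 − 0.6 = 1.89 g
mol H2O = 0.6 / 18.02 = 0.0333
Molar mass of MgC2O4 = 112.33 g/mol → mol MgC2O4 = 1.89 / 112.33 = 0.01683
n = 0.0333 / 0.01683 = 1.98 ≈ 2 → MgC2O4·2H2O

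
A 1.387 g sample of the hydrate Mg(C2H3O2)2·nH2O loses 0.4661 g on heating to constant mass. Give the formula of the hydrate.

Mg(C2H3O2)2·4H2O

Mass of anhydrous Mg(C2H3O2)2 = 1.387 − 0.4661 = 0.9209 g
mol H2O = 0.4661 / 18.02 = 0.02587
Molar mass of Mg(C2H3O2)2 = 142.40 g/mol → mol Mg(C2H3O2)2 = 0.9209 / 142.40 = 0.006467
n = 0.02587 / 0.006467 = 4.00 ≈ 4 → Mg(C2H3O2)2·4H2O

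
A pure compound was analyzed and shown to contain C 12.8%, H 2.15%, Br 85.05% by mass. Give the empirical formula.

CH2Br

Assume 100 g: 12.8 g C, 2.15 g H, 85.05 g Br.
n(C) = 12.8/12.01 = 1.066, n(H) = 2.15/1.008 = 2.133, n(Br) = 85.05/79.90 = 1.064
Ratios (÷ 1.064): C 1.001, H 2.004, Br 1.000
→ CH2Br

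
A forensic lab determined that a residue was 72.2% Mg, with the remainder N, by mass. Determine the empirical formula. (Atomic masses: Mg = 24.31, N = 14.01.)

Assume 100 g: 72.2 g Mg, 27.8 g N.
Moles — Mg: 72.2 / 24.31 = 2.97 mol; N: 27.8 / 14.01 = 1.984 mol
Smallest is N at 1.984 mol; normalising gives Mg 1.497, N 1.000
Multiply by 2: Mg 2.99, N 2.00 → Mg3N2

Mg3N2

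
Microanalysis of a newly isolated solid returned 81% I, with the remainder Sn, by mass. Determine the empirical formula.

Assume 100 g: 81 g I, 19 g Sn.
n(I) = 81/126.90 = 0.6383, n(Sn) = 19/118.71 = 0.1601
Smallest is Sn at 0.1601 mol; normalising gives I 3.988, Sn 1.000
Ratio ≈ 4:1, so the empirical formula is I4Sn

I4Sn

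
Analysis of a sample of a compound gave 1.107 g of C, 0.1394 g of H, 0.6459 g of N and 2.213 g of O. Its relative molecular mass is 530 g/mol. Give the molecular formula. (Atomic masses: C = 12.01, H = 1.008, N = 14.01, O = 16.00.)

n(C) = 1.107/12.01 = 0.09217, n(H) = 0.1394/1.008 = 0.1383, n(N) = 0.6459/14.01 = 0.0461, n(O) = 2.213/16.00 = 0.1383
Ratios (÷ 0.0461): C 1.999, H 3.000, N 1.000, O 3.000
→ C2H3NO3
Empirical-formula mass = 89.05 g/mol
n = 530 / 89.05 = 5.95 ≈ 6
Molecular formula = (C2H3NO3)×6 = C12H18N6O18

C12H18N6O18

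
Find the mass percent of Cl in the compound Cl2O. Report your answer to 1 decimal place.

Molar mass = 2(35.45) + 1(16.00) = 86.900 g/mol
Mass of Cl per mole = 2 × 35.45 = 70.900 g
% Cl = 70.900 / 86.900 × 100 = 81.6%

81.6%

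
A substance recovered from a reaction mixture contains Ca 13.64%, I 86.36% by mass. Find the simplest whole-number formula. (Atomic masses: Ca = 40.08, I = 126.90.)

CaI2

Assume 100 g: 13.64 g Ca, 86.36 g I.
n(Ca) = 13.64/40.08 = 0.3403, n(I) = 86.36/126.90 = 0.6805
Divide by the smallest (0.3403 mol Ca): Ca 1.000, I 2.000
Ratio ≈ 1:2, so the empirical formula is CaI2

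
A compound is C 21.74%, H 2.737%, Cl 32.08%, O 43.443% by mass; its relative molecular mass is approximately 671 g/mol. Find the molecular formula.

Assume 100 g: 21.74 g C, 2.737 g H, 32.08 g Cl, 43.443 g O.
Moles — C: 21.74 / 12.01 = 1.81 mol; H: 2.737 / 1.008 = 2.715 mol; Cl: 32.08 / 35.45 = 0.9049 mol; O: 43.443 / 16.00 = 2.715 mol
Divide by the smallest (0.9049 mol Cl): C 2.000, H 3.001, Cl 1.000, O 3.000
≈ 2:3:1:3 → C2H3ClO3
Empirical-formula mass = 110.49 g/mol
n = 671 / 110.49 = 6.07 ≈ 6
Molecular formula = (C2H3ClO3)×6 = C12H18Cl6O18

C12H18Cl6O18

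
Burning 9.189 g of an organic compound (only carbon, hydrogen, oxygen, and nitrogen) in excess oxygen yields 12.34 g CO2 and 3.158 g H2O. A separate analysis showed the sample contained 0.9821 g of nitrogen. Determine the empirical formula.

C4H5NO4

mol C = 12.34 / 44.01 = 0.2804; mass C = 0.2804 × 12.01 = 3.367 g
mol H = 2 × (3.158 / 18.02) = 0.3505; mass H = 0.3505 × 1.008 = 0.3533 g
mol N = 0.9821 / 14.01 = 0.07010
mass O = 9.189 − (4.703) = 4.486 g → mol O = 0.2804
Smallest is N at 0.0701 mol; normalising gives C 4.000, H 5.000, N 1.000, O 4.000
Ratio ≈ 4:5:1:4, so the empirical formula is C4H5NO4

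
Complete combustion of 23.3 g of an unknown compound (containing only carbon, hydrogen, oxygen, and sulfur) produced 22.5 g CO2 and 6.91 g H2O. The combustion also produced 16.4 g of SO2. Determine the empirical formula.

C2H3O2S

mol C = 22.5 / 44.01 = 0.5112; mass C = 0.5112 × 12.01 = 6.140 g
mol H = 2 × (6.91 / 18.02) = 0.7669; mass H = 0.7669 × 1.008 = 0.7731 g
mol S = 16.4 / 64.07 = 0.2560; mass S = 8.209 g
mass O = 23.3 − (15.12) = 8.178 g → mol O = 0.5111
Divide by the smallest (0.256 mol S): C 1.997, H 2.996, O 1.997, S 1.000
Ratio ≈ 2:3:2:1, so the empirical formula is C2H3O2S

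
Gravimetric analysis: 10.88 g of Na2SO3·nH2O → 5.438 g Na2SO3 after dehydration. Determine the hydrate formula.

Na2SO3·7H2O

Mass of water lost = 10.88 − 5.438 = 5.442 g → 5.442 / 18.02 = 0.302 mol H2O
Molar mass of Na2SO3 = 126.05 g/mol → mol Na2SO3 = 5.438 / 126.05 = 0.04314
n = 0.302 / 0.04314 = 7.00 ≈ 7 → Na2SO3·7H2O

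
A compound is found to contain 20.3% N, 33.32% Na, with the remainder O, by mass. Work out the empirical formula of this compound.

NNaO2

Assume 100 g: 20.3 g N, 33.32 g Na, 46.38 g O.
Moles — N: 20.3 / 14.01 = 1.449 mol; Na: 33.32 / 22.99 = 1.449 mol; O: 46.38 / 16.00 = 2.899 mol
Divide by the smallest (1.449 mol N): N 1.000, Na 1.000, O 2.001
Ratio ≈ 1:1:2, so the empirical formula is NNaO2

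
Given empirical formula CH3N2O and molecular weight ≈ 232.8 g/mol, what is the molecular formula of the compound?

Empirical-formula mass = 59.05 g/mol
n = 232.8 / 59.05 = 3.94 ≈ 4
Molecular formula = (CH3N2O)4 = C4H12N8O4

C4H12N8O4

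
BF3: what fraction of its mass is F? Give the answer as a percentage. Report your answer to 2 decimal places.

Molar mass = 1(10.81) + 3(19.00) = 67.810 g/mol
Mass of F per mole = 3 × 19.00 = 57.000 g
% F = 57.000 / 67.810 × 100 = 84.06%

84.06%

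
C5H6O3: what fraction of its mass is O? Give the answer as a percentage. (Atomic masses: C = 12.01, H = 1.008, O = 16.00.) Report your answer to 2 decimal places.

Molar mass = 5(12.01) + 6(1.008) + 3(16.00) = 114.098 g/mol
Mass of O per mole = 3 × 16.00 = 48.000 g
% O = 48.000 / 114.098 × 100 = 42.07%

42.07%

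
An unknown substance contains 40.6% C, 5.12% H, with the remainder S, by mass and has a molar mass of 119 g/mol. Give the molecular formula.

Assume 100 g: 40.6 g C, 5.12 g H, 54.28 g S.
n(C) = 40.6/12.01 = 3.381, n(H) = 5.12/1.008 = 5.079, n(S) = 54.28/32.07 = 1.693
Divide by the smallest (1.693 mol S): C 1.997, H 3.001, S 1.000
→ C2H3S
Empirical-formula mass = 59.11 g/mol
n = 119 / 59.11 = 2.01 ≈ 2
Molecular formula = (C2H3S)×2 = C4H6S2

C4H6S2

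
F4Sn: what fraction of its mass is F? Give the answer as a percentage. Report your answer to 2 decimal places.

Molar mass = 4(19.00) + 1(118.71) = 194.710 g/mol
Mass of F per mole = 4 × 19.00 = 76.000 g
% F = 76.000 / 194.710 × 100 = 39.03%

39.03%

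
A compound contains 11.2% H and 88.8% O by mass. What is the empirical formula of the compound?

Assume 100 g: 11.2 g H, 88.8 g O.
H: 11.2 g ÷ 1.008 g/mol = 11.11 mol
O: 88.8 g ÷ 16.00 g/mol = 5.55 mol
Smallest is O at 5.55 mol; normalising gives H 2.002, O 1.000
≈ 2:1 → H2O

H2O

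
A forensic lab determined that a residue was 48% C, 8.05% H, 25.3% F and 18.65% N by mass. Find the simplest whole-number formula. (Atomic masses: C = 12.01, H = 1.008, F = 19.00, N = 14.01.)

Assume 100 g: 48 g C, 8.05 g H, 25.3 g F, 18.65 g N.
C: 48 g ÷ 12.01 g/mol = 3.997 mol
H: 8.05 g ÷ 1.008 g/mol = 7.986 mol
F: 25.3 g ÷ 19.00 g/mol = 1.332 mol
N: 18.65 g ÷ 14.01 g/mol = 1.331 mol
Smallest is N at 1.331 mol; normalising gives C 3.002, H 5.999, F 1.000, N 1.000
→ C3H6FN

C3H6FN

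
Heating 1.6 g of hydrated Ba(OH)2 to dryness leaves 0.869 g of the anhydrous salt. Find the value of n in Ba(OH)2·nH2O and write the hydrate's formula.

Mass of water lost = 1.6 − 0.869 = 0.731 g → 0.731 / 18.02 = 0.04057 mol H2O
Molar mass of Ba(OH)2 = 171.35 g/mol → mol Ba(OH)2 = 0.869 / 171.35 = 0.005072
n = 0.04057 / 0.005072 = 8.00 ≈ 8 → Ba(OH)2·8H2O

Ba(OH)2·8H2O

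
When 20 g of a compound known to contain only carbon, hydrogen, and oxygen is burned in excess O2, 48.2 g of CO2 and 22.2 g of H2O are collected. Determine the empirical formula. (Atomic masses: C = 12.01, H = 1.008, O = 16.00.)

mol C = 48.2 / 44.01 = 1.095; mass C = 1.095 × 12.01 = 13.15 g
mol H = 2 × (22.2 / 18.02) = 2.464; mass H = 2.464 × 1.008 = 2.484 g
mass O = 20 − (15.64) = 4.363 g → mol O = 0.2727
Ratios (÷ 0.2727): C 4.016, H 9.036, O 1.000
→ C4H9O

C4H9O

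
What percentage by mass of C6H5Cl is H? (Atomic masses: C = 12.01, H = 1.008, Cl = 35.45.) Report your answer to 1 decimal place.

Molar mass = 6(12.01) + 5(1.008) + 1(35.45) = 112.550 g/mol
Mass of H per mole = 5 × 1.008 = 5.040 g
% H = 5.040 / 112.550 × 100 = 4.5%

4.5%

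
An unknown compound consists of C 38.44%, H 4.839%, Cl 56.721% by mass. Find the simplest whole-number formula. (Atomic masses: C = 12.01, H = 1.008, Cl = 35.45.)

C2H3Cl

Assume 100 g: 38.44 g C, 4.839 g H, 56.721 g Cl.
Moles — C: 38.44 / 12.01 = 3.201 mol; H: 4.839 / 1.008 = 4.801 mol; Cl: 56.721 / 35.45 = 1.6 mol
Smallest is Cl at 1.6 mol; normalising gives C 2.000, H 3.000, Cl 1.000
Ratio ≈ 2:3:1, so the empirical formula is C2H3Cl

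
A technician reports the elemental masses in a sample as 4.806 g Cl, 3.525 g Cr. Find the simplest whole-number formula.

Cl2Cr

Moles — Cl: 4.806 / 35.45 = 0.1356 mol; Cr: 3.525 / 52.00 = 0.06779 mol
Divide by the smallest (0.06779 mol Cr): Cl 2.000, Cr 1.000
Ratio ≈ 2:1, so the empirical formula is Cl2Cr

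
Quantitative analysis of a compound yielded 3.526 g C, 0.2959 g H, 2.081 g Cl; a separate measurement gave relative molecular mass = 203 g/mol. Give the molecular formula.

C10H10Cl2

C: 3.526 g ÷ 12.01 g/mol = 0.2936 mol
H: 0.2959 g ÷ 1.008 g/mol = 0.2936 mol
Cl: 2.081 g ÷ 35.45 g/mol = 0.0587 mol
Divide by the smallest (0.0587 mol Cl): C 5.001, H 5.001, Cl 1.000
→ C5H5Cl
Empirical-formula mass = 100.54 g/mol
n = 203 / 100.54 = 2.02 ≈ 2
Molecular formula = (C5H5Cl)×2 = C10H10Cl2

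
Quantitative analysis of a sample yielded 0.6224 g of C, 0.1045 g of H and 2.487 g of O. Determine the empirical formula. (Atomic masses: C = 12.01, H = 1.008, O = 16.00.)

CH2O3

Moles — C: 0.6224 / 12.01 = 0.05182 mol; H: 0.1045 / 1.008 = 0.1037 mol; O: 2.487 / 16.00 = 0.1554 mol
Smallest is C at 0.05182 mol; normalising gives C 1.000, H 2.000, O 2.999
Ratio ≈ 1:2:3, so the empirical formula is CH2O3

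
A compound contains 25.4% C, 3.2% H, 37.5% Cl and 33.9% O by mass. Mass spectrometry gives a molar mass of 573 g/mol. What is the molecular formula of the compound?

Assume 100 g: 25.4 g C, 3.2 g H, 37.5 g Cl, 33.9 g O.
n(C) = 25.4/12.01 = 2.115, n(H) = 3.2/1.008 = 3.175, n(Cl) = 37.5/35.45 = 1.058, n(O) = 33.9/16.00 = 2.119
Smallest is Cl at 1.058 mol; normalising gives C 1.999, H 3.001, Cl 1.000, O 2.003
Ratio ≈ 2:3:1:2, so the empirical formula is C2H3ClO2
Empirical-formula mass = 94.49 g/mol
n = 573 / 94.49 = 6.06 ≈ 6
Molecular formula = (C2H3ClO2)×6 = C12H18Cl6O12

C12H18Cl6O12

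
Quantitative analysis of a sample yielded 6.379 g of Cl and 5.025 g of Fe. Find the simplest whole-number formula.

Cl2Fe

n(Cl) = 6.379/35.45 = 0.1799, n(Fe) = 5.025/55.85 = 0.08997
Smallest is Fe at 0.08997 mol; normalising gives Cl 2.000, Fe 1.000
≈ 2:1 → Cl2Fe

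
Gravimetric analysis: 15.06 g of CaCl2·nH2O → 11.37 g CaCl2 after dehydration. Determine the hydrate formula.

Mass of water lost = 15.06 − 11.37 = 3.69 g → 3.69 / 18.02 = 0.2048 mol H2O
Molar mass of CaCl2 = 110.98 g/mol → mol CaCl2 = 11.37 / 110.98 = 0.1025
n = 0.2048 / 0.1025 = 2.00 ≈ 2 → CaCl2·2H2O

CaCl2·2H2O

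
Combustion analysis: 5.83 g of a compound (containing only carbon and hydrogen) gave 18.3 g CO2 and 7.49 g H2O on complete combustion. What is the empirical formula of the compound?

mol C = 18.3 / 44.01 = 0.4158; mass C = 0.4158 × 12.01 = 4.994 g
mol H = 2 × (7.49 / 18.02) = 0.8313; mass H = 0.8313 × 1.008 = 0.8379 g
Ratios (÷ 0.4158): C 1.000, H 1.999
→ CH2

CH2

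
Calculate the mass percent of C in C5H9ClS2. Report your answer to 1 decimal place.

Molar mass = 5(12.01) + 9(1.008) + 1(35.45) + 2(32.07) = 168.712 g/mol
Mass of C per mole = 5 × 12.01 = 60.050 g
% C = 60.050 / 168.712 × 100 = 35.6%

35.6%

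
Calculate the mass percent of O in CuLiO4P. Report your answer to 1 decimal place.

Molar mass = 1(63.55) + 1(6.94) + 4(16.00) + 1(30.97) = 165.460 g/mol
Mass of O per mole = 4 × 16.00 = 64.000 g
% O = 64.000 / 165.460 × 100 = 38.7%

38.7%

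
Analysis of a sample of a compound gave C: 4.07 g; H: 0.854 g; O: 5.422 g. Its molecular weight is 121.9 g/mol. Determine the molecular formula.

n(C) = 4.07/12.01 = 0.3389, n(H) = 0.854/1.008 = 0.8472, n(O) = 5.422/16.00 = 0.3389
Smallest is O at 0.3389 mol; normalising gives C 1.000, H 2.500, O 1.000
Scaling by 2: C 2.00, H 5.00, O 2.00 → C2H5O2
Empirical-formula mass = 61.06 g/mol
n = 121.9 / 61.06 = 2.00 ≈ 2
Molecular formula = (C2H5O2)×2 = C4H10O4

C4H10O4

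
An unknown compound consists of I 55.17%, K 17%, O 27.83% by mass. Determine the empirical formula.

IKO4

Assume 100 g: 55.17 g I, 17 g K, 27.83 g O.
n(I) = 55.17/126.90 = 0.4348, n(K) = 17/39.10 = 0.4348, n(O) = 27.83/16.00 = 1.739
Divide by the smallest (0.4348 mol I): I 1.000, K 1.000, O 4.001
≈ 1:1:4 → IKO4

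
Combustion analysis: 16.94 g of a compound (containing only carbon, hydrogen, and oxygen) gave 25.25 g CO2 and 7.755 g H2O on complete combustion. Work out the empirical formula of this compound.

mol C = 25.25 / 44.01 = 0.5737; mass C = 0.5737 × 12.01 = 6.891 g
mol H = 2 × (7.755 / 18.02) = 0.8607; mass H = 0.8607 × 1.008 = 0.8676 g
mass O = 16.94 − (7.758) = 9.182 g → mol O = 0.5739
Divide by the smallest (0.5737 mol C): C 1.000, H 1.500, O 1.000
×2: C 2.00, H 3.00, O 2.00 → C2H3O2

C2H3O2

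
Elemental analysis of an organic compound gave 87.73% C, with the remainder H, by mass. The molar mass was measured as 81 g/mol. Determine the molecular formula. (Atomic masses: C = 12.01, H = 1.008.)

C6H10

Assume 100 g: 87.73 g C, 12.27 g H.
Moles — C: 87.73 / 12.01 = 7.305 mol; H: 12.27 / 1.008 = 12.17 mol
Smallest is C at 7.305 mol; normalising gives C 1.000, H 1.666
×3: C 3.00, H 5.00 → C3H5
Empirical-formula mass = 41.07 g/mol
n = 81 / 41.07 = 1.97 ≈ 2
Molecular formula = (C3H5)×2 = C6H10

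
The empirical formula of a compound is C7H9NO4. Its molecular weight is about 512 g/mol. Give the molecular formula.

Empirical-formula mass = 171.15 g/mol
n = 512 / 171.15 = 2.99 ≈ 3
Molecular formula = (C7H9NO4)3 = C21H27N3O12

C21H27N3O12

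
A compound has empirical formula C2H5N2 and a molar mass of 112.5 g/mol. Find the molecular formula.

C4H10N4

Empirical-formula mass = 57.08 g/mol
n = 112.5 / 57.08 = 1.97 ≈ 2
Molecular formula = (C2H5N2)2 = C4H10N4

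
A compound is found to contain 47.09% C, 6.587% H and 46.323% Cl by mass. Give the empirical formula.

Assume 100 g: 47.09 g C, 6.587 g H, 46.323 g Cl.
Moles — C: 47.09 / 12.01 = 3.921 mol; H: 6.587 / 1.008 = 6.535 mol; Cl: 46.323 / 35.45 = 1.307 mol
Divide by the smallest (1.307 mol Cl): C 3.001, H 5.001, Cl 1.000
→ C3H5Cl

C3H5Cl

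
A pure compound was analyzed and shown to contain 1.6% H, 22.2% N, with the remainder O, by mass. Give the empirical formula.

HNO3

Assume 100 g: 1.6 g H, 22.2 g N, 76.2 g O.
n(H) = 1.6/1.008 = 1.587, n(N) = 22.2/14.01 = 1.585, n(O) = 76.2/16.00 = 4.763
Smallest is N at 1.585 mol; normalising gives H 1.002, N 1.000, O 3.006
→ HNO3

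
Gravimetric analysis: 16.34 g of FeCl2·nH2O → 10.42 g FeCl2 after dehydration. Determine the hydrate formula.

FeCl2·4H2O

Mass of water lost = 16.34 − 10.42 = 5.92 g → 5.92 / 18.02 = 0.3285 mol H2O
Molar mass of FeCl2 = 126.75 g/mol → mol FeCl2 = 10.42 / 126.75 = 0.08221
n = 0.3285 / 0.08221 = 4.00 ≈ 4 → FeCl2·4H2O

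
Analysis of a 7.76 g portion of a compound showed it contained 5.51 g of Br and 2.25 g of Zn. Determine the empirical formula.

n(Br) = 5.51/79.90 = 0.06896, n(Zn) = 2.25/65.38 = 0.03441
Divide by the smallest (0.03441 mol Zn): Br 2.004, Zn 1.000
≈ 2:1 → Br2Zn

Br2Zn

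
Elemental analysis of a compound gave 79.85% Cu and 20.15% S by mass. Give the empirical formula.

Cu2S

Assume 100 g: 79.85 g Cu, 20.15 g S.
Moles — Cu: 79.85 / 63.55 = 1.256 mol; S: 20.15 / 32.07 = 0.6283 mol
Divide by the smallest (0.6283 mol S): Cu 2.000, S 1.000
≈ 2:1 → Cu2S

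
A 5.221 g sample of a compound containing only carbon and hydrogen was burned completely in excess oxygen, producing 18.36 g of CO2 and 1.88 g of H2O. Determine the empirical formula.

mol C = 18.36 / 44.01 = 0.4172; mass C = 0.4172 × 12.01 = 5.010 g
mol H = 2 × (1.88 / 18.02) = 0.2087; mass H = 0.2087 × 1.008 = 0.2103 g
Smallest is H at 0.2087 mol; normalising gives C 1.999, H 1.000
Ratio ≈ 2:1, so the empirical formula is C2H

C2H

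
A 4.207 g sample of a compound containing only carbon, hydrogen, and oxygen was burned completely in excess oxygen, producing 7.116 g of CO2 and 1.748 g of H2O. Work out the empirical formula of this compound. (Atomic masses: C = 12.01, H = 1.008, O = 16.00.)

C5H6O4

mol C = 7.116 / 44.01 = 0.1617; mass C = 0.1617 × 12.01 = 1.942 g
mol H = 2 × (1.748 / 18.02) = 0.1940; mass H = 0.1940 × 1.008 = 0.1956 g
mass O = 4.207 − (2.137) = 2.070 g → mol O = 0.1293
Divide by the smallest (0.1293 mol O): C 1.250, H 1.500, O 1.000
Multiply by 4: C 5.00, H 6.00, O 4.00 → C5H6O4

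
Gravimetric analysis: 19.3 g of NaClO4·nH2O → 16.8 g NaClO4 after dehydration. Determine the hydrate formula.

NaClO4·H2O

Mass of water lost = 19.3 − 16.8 = 2.5 g → 2.5 / 18.02 = 0.1387 mol H2O
Molar mass of NaClO4 = 122.44 g/mol → mol NaClO4 = 16.8 / 122.44 = 0.1372
n = 0.1387 / 0.1372 = 1.01 ≈ 1 → NaClO4·H2O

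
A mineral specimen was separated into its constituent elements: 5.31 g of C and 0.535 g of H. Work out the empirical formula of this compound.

C: 5.31 g ÷ 12.01 g/mol = 0.4421 mol
H: 0.535 g ÷ 1.008 g/mol = 0.5308 mol
Smallest is C at 0.4421 mol; normalising gives C 1.000, H 1.200
Scaling by 5: C 5.00, H 6.00 → C5H6

C5H6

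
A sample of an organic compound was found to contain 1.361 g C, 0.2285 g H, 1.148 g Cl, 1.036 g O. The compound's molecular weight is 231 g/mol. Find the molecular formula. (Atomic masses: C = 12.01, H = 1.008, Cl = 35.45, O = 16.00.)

C7H14Cl2O4

n(C) = 1.361/12.01 = 0.1133, n(H) = 0.2285/1.008 = 0.2267, n(Cl) = 1.148/35.45 = 0.03238, n(O) = 1.036/16.00 = 0.06475
Smallest is Cl at 0.03238 mol; normalising gives C 3.499, H 7.000, Cl 1.000, O 1.999
×2: C 7.00, H 14.00, Cl 2.00, O 4.00 → C7H14Cl2O4
Empirical-formula mass = 233.08 g/mol
n = 231 / 233.08 = 0.99 ≈ 1
Molecular formula = empirical formula = C7H14Cl2O4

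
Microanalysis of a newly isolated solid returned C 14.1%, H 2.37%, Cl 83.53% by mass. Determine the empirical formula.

Assume 100 g: 14.1 g C, 2.37 g H, 83.53 g Cl.
n(C) = 14.1/12.01 = 1.174, n(H) = 2.37/1.008 = 2.351, n(Cl) = 83.53/35.45 = 2.356
Ratios (÷ 1.174): C 1.000, H 2.003, Cl 2.007
Ratio ≈ 1:2:2, so the empirical formula is CH2Cl2

CH2Cl2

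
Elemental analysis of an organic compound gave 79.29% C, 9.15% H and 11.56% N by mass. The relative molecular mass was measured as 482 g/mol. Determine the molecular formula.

C32H44N4

Assume 100 g: 79.29 g C, 9.15 g H, 11.56 g N.
C: 79.29 g ÷ 12.01 g/mol = 6.602 mol
H: 9.15 g ÷ 1.008 g/mol = 9.077 mol
N: 11.56 g ÷ 14.01 g/mol = 0.8251 mol
Divide by the smallest (0.8251 mol N): C 8.001, H 11.001, N 1.000
→ C8H11N
Empirical-formula mass = 121.18 g/mol
n = 482 / 121.18 = 3.98 ≈ 4
Molecular formula = (C8H11N)×4 = C32H44N4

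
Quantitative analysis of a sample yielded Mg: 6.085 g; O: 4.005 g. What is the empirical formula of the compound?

n(Mg) = 6.085/24.31 = 0.2503, n(O) = 4.005/16.00 = 0.2503
Ratios (÷ 0.2503): Mg 1.000, O 1.000
Ratio ≈ 1:1, so the empirical formula is MgO

MgO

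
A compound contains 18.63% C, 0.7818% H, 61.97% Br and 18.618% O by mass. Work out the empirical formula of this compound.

C4H2Br2O3

Assume 100 g: 18.63 g C, 0.7818 g H, 61.97 g Br, 18.618 g O.
C: 18.63 g ÷ 12.01 g/mol = 1.551 mol
H: 0.7818 g ÷ 1.008 g/mol = 0.7756 mol
Br: 61.97 g ÷ 79.90 g/mol = 0.7756 mol
O: 18.618 g ÷ 16.00 g/mol = 1.164 mol
Ratios (÷ 0.7756): C 2.000, H 1.000, Br 1.000, O 1.500
Multiply by 2: C 4.00, H 2.00, Br 2.00, O 3.00 → C4H2Br2O3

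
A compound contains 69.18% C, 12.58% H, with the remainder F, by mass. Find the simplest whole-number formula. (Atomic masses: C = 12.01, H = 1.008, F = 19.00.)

C6H13F

Assume 100 g: 69.18 g C, 12.58 g H, 18.24 g F.
n(C) = 69.18/12.01 = 5.76, n(H) = 12.58/1.008 = 12.48, n(F) = 18.24/19.00 = 0.96
Ratios (÷ 0.96): C 6.000, H 13.000, F 1.000
Ratio ≈ 6:13:1, so the empirical formula is C6H13F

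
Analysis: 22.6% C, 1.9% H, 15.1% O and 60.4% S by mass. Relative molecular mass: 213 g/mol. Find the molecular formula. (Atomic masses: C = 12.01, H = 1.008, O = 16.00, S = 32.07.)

C4H4O2S4

Assume 100 g: 22.6 g C, 1.9 g H, 15.1 g O, 60.4 g S.
Moles — C: 22.6 / 12.01 = 1.882 mol; H: 1.9 / 1.008 = 1.885 mol; O: 15.1 / 16.00 = 0.9437 mol; S: 60.4 / 32.07 = 1.883 mol
Divide by the smallest (0.9437 mol O): C 1.994, H 1.997, O 1.000, S 1.996
→ C2H2OS2
Empirical-formula mass = 106.18 g/mol
n = 213 / 106.18 = 2.01 ≈ 2
Molecular formula = (C2H2OS2)×2 = C4H4O2S4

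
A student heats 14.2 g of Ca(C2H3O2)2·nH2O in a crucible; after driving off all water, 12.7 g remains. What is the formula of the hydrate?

Mass of water lost = 14.2 − 12.7 = 1.5 g → 1.5 / 18.02 = 0.08324 mol H2O
Molar mass of Ca(C2H3O2)2 = 158.17 g/mol → mol Ca(C2H3O2)2 = 12.7 / 158.17 = 0.08029
n = 0.08324 / 0.08029 = 1.04 ≈ 1 → Ca(C2H3O2)2·H2O

Ca(C2H3O2)2·H2O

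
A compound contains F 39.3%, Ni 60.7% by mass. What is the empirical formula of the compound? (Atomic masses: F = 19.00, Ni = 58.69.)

F2Ni

Assume 100 g: 39.3 g F, 60.7 g Ni.
Moles — F: 39.3 / 19.00 = 2.068 mol; Ni: 60.7 / 58.69 = 1.034 mol
Smallest is Ni at 1.034 mol; normalising gives F 2.000, Ni 1.000
≈ 2:1 → F2Ni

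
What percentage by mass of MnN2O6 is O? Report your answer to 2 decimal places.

Molar mass = 1(54.94) + 2(14.01) + 6(16.00) = 178.960 g/mol
Mass of O per mole = 6 × 16.00 = 96.000 g
% O = 96.000 / 178.960 × 100 = 53.64%

53.64%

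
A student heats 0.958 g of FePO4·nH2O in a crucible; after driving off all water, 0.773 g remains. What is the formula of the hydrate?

Mass of water lost = 0.958 − 0.773 = 0.185 g → 0.185 / 18.02 = 0.01027 mol H2O
Molar mass of FePO4 = 150.82 g/mol → mol FePO4 = 0.773 / 150.82 = 0.005125
n = 0.01027 / 0.005125 = 2.00 ≈ 2 → FePO4·2H2O

FePO4·2H2O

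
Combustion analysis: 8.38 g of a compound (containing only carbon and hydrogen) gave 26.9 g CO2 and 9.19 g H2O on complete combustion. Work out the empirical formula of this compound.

mol C = 26.9 / 44.01 = 0.6112; mass C = 0.6112 × 12.01 = 7.341 g
mol H = 2 × (9.19 / 18.02) = 1.020; mass H = 1.020 × 1.008 = 1.028 g
Divide by the smallest (0.6112 mol C): C 1.000, H 1.669
×3: C 3.00, H 5.01 → C3H5

C3H5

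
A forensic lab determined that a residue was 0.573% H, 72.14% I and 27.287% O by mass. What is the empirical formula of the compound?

HIO3

Assume 100 g: 0.573 g H, 72.14 g I, 27.287 g O.
n(H) = 0.573/1.008 = 0.5685, n(I) = 72.14/126.90 = 0.5685, n(O) = 27.287/16.00 = 1.705
Divide by the smallest (0.5685 mol H): H 1.000, I 1.000, O 3.000
→ HIO3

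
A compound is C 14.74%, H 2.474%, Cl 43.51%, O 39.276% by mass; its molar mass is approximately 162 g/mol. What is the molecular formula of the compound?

C2H4Cl2O4

Assume 100 g: 14.74 g C, 2.474 g H, 43.51 g Cl, 39.276 g O.
n(C) = 14.74/12.01 = 1.227, n(H) = 2.474/1.008 = 2.454, n(Cl) = 43.51/35.45 = 1.227, n(O) = 39.276/16.00 = 2.455
Divide by the smallest (1.227 mol C): C 1.000, H 2.000, Cl 1.000, O 2.000
Ratio ≈ 1:2:1:2, so the empirical formula is CH2ClO2
Empirical-formula mass = 81.48 g/mol
n = 162 / 81.48 = 1.99 ≈ 2
Molecular formula = (CH2ClO2)×2 = C2H4Cl2O4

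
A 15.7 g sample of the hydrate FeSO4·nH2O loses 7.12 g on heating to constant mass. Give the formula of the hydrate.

FeSO4·7H2O

Mass of anhydrous FeSO4 = 15.7 − 7.12 = 8.58 g
mol H2O = 7.12 / 18.02 = 0.3951
Molar mass of FeSO4 = 151.92 g/mol → mol FeSO4 = 8.58 / 151.92 = 0.05648
n = 0.3951 / 0.05648 = 7.00 ≈ 7 → FeSO4·7H2O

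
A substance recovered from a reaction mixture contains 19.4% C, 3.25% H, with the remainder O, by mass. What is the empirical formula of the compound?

CH2O3

Assume 100 g: 19.4 g C, 3.25 g H, 77.35 g O.
n(C) = 19.4/12.01 = 1.615, n(H) = 3.25/1.008 = 3.224, n(O) = 77.35/16.00 = 4.834
Ratios (÷ 1.615): C 1.000, H 1.996, O 2.993
≈ 1:2:3 → CH2O3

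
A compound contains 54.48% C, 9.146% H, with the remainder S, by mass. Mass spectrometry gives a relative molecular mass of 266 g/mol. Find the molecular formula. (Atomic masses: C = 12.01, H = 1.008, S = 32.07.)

C12H24S3

Assume 100 g: 54.48 g C, 9.146 g H, 36.374 g S.
n(C) = 54.48/12.01 = 4.536, n(H) = 9.146/1.008 = 9.073, n(S) = 36.374/32.07 = 1.134
Divide by the smallest (1.134 mol S): C 3.999, H 8.000, S 1.000
→ C4H8S
Empirical-formula mass = 88.17 g/mol
n = 266 / 88.17 = 3.02 ≈ 3
Molecular formula = (C4H8S)×3 = C12H24S3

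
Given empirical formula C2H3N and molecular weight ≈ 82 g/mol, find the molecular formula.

Empirical-formula mass = 41.05 g/mol
n = 82 / 41.05 = 2.00 ≈ 2
Molecular formula = (C2H3N)2 = C4H6N2

C4H6N2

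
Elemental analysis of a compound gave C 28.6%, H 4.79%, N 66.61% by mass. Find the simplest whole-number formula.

CH2N2

Assume 100 g: 28.6 g C, 4.79 g H, 66.61 g N.
Moles — C: 28.6 / 12.01 = 2.381 mol; H: 4.79 / 1.008 = 4.752 mol; N: 66.61 / 14.01 = 4.754 mol
Divide by the smallest (2.381 mol C): C 1.000, H 1.996, N 1.997
≈ 1:2:2 → CH2N2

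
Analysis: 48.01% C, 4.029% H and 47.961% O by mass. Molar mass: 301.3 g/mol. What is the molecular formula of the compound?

Assume 100 g: 48.01 g C, 4.029 g H, 47.961 g O.
Moles — C: 48.01 / 12.01 = 3.998 mol; H: 4.029 / 1.008 = 3.997 mol; O: 47.961 / 16.00 = 2.998 mol
Ratios (÷ 2.998): C 1.334, H 1.333, O 1.000
Scaling by 3: C 4.00, H 4.00, O 3.00 → C4H4O3
Empirical-formula mass = 100.07 g/mol
n = 301.3 / 100.07 = 3.01 ≈ 3
Molecular formula = (C4H4O3)×3 = C12H12O9

C12H12O9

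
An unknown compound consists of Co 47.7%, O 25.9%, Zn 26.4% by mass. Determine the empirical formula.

Assume 100 g: 47.7 g Co, 25.9 g O, 26.4 g Zn.
n(Co) = 47.7/58.93 = 0.8094, n(O) = 25.9/16.00 = 1.619, n(Zn) = 26.4/65.38 = 0.4038
Divide by the smallest (0.4038 mol Zn): Co 2.005, O 4.009, Zn 1.000
→ Co2O4Zn

Co2O4Zn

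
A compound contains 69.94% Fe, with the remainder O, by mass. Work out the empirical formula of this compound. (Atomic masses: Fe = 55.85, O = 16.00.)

Fe2O3

Assume 100 g: 69.94 g Fe, 30.06 g O.
n(Fe) = 69.94/55.85 = 1.252, n(O) = 30.06/16.00 = 1.879
Divide by the smallest (1.252 mol Fe): Fe 1.000, O 1.500
Multiply by 2: Fe 2.00, O 3.00 → Fe2O3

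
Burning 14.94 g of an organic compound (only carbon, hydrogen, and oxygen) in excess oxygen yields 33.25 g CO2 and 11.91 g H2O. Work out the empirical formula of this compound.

C8H14O3

mol C = 33.25 / 44.01 = 0.7555; mass C = 0.7555 × 12.01 = 9.074 g
mol H = 2 × (11.91 / 18.02) = 1.322; mass H = 1.322 × 1.008 = 1.332 g
mass O = 14.94 − (10.41) = 4.534 g → mol O = 0.2834
Smallest is O at 0.2834 mol; normalising gives C 2.666, H 4.665, O 1.000
Scaling by 3: C 8.00, H 13.99, O 3.00 → C8H14O3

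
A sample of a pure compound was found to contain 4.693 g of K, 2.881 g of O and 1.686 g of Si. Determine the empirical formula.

K2O3Si

Moles — K: 4.693 / 39.10 = 0.12 mol; O: 2.881 / 16.00 = 0.1801 mol; Si: 1.686 / 28.09 = 0.06002 mol
Divide by the smallest (0.06002 mol Si): K 2.000, O 3.000, Si 1.000
≈ 2:3:1 → K2O3Si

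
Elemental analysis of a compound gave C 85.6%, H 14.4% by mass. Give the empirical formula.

CH2

Assume 100 g: 85.6 g C, 14.4 g H.
Moles — C: 85.6 / 12.01 = 7.127 mol; H: 14.4 / 1.008 = 14.29 mol
Divide by the smallest (7.127 mol C): C 1.000, H 2.004
→ CH2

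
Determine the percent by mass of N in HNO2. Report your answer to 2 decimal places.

29.80%

Molar mass = 1(1.008) + 1(14.01) + 2(16.00) = 47.018 g/mol
Mass of N per mole = 1 × 14.01 = 14.010 g
% N = 14.010 / 47.018 × 100 = 29.80%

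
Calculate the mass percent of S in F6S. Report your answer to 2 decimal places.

21.96%

Molar mass = 6(19.00) + 1(32.07) = 146.070 g/mol
Mass of S per mole = 1 × 32.07 = 32.070 g
% S = 32.070 / 146.070 × 100 = 21.96%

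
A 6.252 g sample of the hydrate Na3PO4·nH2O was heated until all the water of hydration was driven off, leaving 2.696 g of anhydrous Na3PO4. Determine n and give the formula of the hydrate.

Mass of water lost = 6.252 − 2.696 = 3.556 g → 3.556 / 18.02 = 0.1973 mol H2O
Molar mass of Na3PO4 = 163.94 g/mol → mol Na3PO4 = 2.696 / 163.94 = 0.01645
n = 0.1973 / 0.01645 = 12.00 ≈ 12 → Na3PO4·12H2O

Na3PO4·12H2O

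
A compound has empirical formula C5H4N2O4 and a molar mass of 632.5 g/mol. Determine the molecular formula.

Empirical-formula mass = 156.10 g/mol
n = 632.5 / 156.10 = 4.05 ≈ 4
Molecular formula = (C5H4N2O4)4 = C20H16N8O16

C20H16N8O16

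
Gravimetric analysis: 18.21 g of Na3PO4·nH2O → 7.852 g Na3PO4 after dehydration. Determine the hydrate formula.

Mass of water lost = 18.21 − 7.852 = 10.36 g → 10.36 / 18.02 = 0.5748 mol H2O
Molar mass of Na3PO4 = 163.94 g/mol → mol Na3PO4 = 7.852 / 163.94 = 0.0479
n = 0.5748 / 0.0479 = 12.00 ≈ 12 → Na3PO4·12H2O

Na3PO4·12H2O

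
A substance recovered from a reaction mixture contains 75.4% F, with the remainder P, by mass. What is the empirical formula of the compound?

Assume 100 g: 75.4 g F, 24.6 g P.
Moles — F: 75.4 / 19.00 = 3.968 mol; P: 24.6 / 30.97 = 0.7943 mol
Divide by the smallest (0.7943 mol P): F 4.996, P 1.000
→ F5P

F5P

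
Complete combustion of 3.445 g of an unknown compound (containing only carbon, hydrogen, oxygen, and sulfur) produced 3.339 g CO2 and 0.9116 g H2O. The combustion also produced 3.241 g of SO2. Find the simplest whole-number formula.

C3H4O2S2

mol C = 3.339 / 44.01 = 0.07587; mass C = 0.07587 × 12.01 = 0.9112 g
mol H = 2 × (0.9116 / 18.02) = 0.1012; mass H = 0.1012 × 1.008 = 0.1020 g
mol S = 3.241 / 64.07 = 0.05059; mass S = 1.622 g
mass O = 3.445 − (2.635) = 0.8096 g → mol O = 0.05060
Smallest is S at 0.05059 mol; normalising gives C 1.500, H 2.000, O 1.000, S 1.000
×2: C 3.00, H 4.00, O 2.00, S 2.00 → C3H4O2S2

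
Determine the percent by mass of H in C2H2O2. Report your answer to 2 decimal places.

3.47%

Molar mass = 2(12.01) + 2(1.008) + 2(16.00) = 58.036 g/mol
Mass of H per mole = 2 × 1.008 = 2.016 g
% H = 2.016 / 58.036 × 100 = 3.47%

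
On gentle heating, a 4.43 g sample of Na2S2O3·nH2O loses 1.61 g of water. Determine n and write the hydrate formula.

Mass of anhydrous Na2S2O3 = 4.43 − 1.61 = 2.82 g
mol H2O = 1.61 / 18.02 = 0.08935
Molar mass of Na2S2O3 = 158.12 g/mol → mol Na2S2O3 = 2.82 / 158.12 = 0.01783
n = 0.08935 / 0.01783 = 5.01 ≈ 5 → Na2S2O3·5H2O

Na2S2O3·5H2O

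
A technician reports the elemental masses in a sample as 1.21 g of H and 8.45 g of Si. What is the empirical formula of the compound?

Moles — H: 1.21 / 1.008 = 1.2 mol; Si: 8.45 / 28.09 = 0.3008 mol
Ratios (÷ 0.3008): H 3.990, Si 1.000
Ratio ≈ 4:1, so the empirical formula is H4Si

H4Si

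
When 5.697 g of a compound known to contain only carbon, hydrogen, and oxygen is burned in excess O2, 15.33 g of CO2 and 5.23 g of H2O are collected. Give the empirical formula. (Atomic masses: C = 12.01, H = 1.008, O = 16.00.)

mol C = 15.33 / 44.01 = 0.3483; mass C = 0.3483 × 12.01 = 4.183 g
mol H = 2 × (5.23 / 18.02) = 0.5805; mass H = 0.5805 × 1.008 = 0.5851 g
mass O = 5.697 − (4.769) = 0.9284 g → mol O = 0.05803
Ratios (÷ 0.05803): C 6.003, H 10.003, O 1.000
≈ 6:10:1 → C6H10O

C6H10O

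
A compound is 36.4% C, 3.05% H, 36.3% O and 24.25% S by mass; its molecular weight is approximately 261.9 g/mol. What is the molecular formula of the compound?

C8H8O6S2

Assume 100 g: 36.4 g C, 3.05 g H, 36.3 g O, 24.25 g S.
n(C) = 36.4/12.01 = 3.031, n(H) = 3.05/1.008 = 3.026, n(O) = 36.3/16.00 = 2.269, n(S) = 24.25/32.07 = 0.7562
Smallest is S at 0.7562 mol; normalising gives C 4.008, H 4.002, O 3.000, S 1.000
Ratio ≈ 4:4:3:1, so the empirical formula is C4H4O3S
Empirical-formula mass = 132.14 g/mol
n = 261.9 / 132.14 = 1.98 ≈ 2
Molecular formula = (C4H4O3S)×2 = C8H8O6S2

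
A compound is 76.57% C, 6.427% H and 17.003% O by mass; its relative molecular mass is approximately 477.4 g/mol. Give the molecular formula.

Assume 100 g: 76.57 g C, 6.427 g H, 17.003 g O.
C: 76.57 g ÷ 12.01 g/mol = 6.376 mol
H: 6.427 g ÷ 1.008 g/mol = 6.376 mol
O: 17.003 g ÷ 16.00 g/mol = 1.063 mol
Ratios (÷ 1.063): C 5.999, H 6.000, O 1.000
Ratio ≈ 6:6:1, so the empirical formula is C6H6O
Empirical-formula mass = 94.11 g/mol
n = 477.4 / 94.11 = 5.07 ≈ 5
Molecular formula = (C6H6O)×5 = C30H30O5

C30H30O5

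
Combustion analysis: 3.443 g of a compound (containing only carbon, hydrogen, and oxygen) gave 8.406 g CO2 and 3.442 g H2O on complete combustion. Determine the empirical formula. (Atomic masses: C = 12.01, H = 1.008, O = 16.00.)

C4H8O

mol C = 8.406 / 44.01 = 0.1910; mass C = 0.1910 × 12.01 = 2.294 g
mol H = 2 × (3.442 / 18.02) = 0.3820; mass H = 0.3820 × 1.008 = 0.3851 g
mass O = 3.443 − (2.679) = 0.7640 g → mol O = 0.04775
Divide by the smallest (0.04775 mol O): C 4.000, H 8.001, O 1.000
→ C4H8O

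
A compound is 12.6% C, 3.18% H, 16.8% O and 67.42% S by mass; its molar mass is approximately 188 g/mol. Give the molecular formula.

C2H6O2S4

Assume 100 g: 12.6 g C, 3.18 g H, 16.8 g O, 67.42 g S.
C: 12.6 g ÷ 12.01 g/mol = 1.049 mol
H: 3.18 g ÷ 1.008 g/mol = 3.155 mol
O: 16.8 g ÷ 16.00 g/mol = 1.05 mol
S: 67.42 g ÷ 32.07 g/mol = 2.102 mol
Ratios (÷ 1.049): C 1.000, H 3.007, O 1.001, S 2.004
Ratio ≈ 1:3:1:2, so the empirical formula is CH3OS2
Empirical-formula mass = 95.17 g/mol
n = 188 / 95.17 = 1.98 ≈ 2
Molecular formula = (CH3OS2)×2 = C2H6O2S4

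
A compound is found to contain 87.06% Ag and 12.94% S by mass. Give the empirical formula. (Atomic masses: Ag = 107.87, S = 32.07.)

Ag2S

Assume 100 g: 87.06 g Ag, 12.94 g S.
n(Ag) = 87.06/107.87 = 0.8071, n(S) = 12.94/32.07 = 0.4035
Divide by the smallest (0.4035 mol S): Ag 2.000, S 1.000
≈ 2:1 → Ag2S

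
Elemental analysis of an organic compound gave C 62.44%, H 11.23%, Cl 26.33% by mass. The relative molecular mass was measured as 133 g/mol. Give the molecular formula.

C7H15Cl

Assume 100 g: 62.44 g C, 11.23 g H, 26.33 g Cl.
C: 62.44 g ÷ 12.01 g/mol = 5.199 mol
H: 11.23 g ÷ 1.008 g/mol = 11.14 mol
Cl: 26.33 g ÷ 35.45 g/mol = 0.7427 mol
Divide by the smallest (0.7427 mol Cl): C 7.000, H 15.000, Cl 1.000
Ratio ≈ 7:15:1, so the empirical formula is C7H15Cl
Empirical-formula mass = 134.64 g/mol
n = 133 / 134.64 = 0.99 ≈ 1
Molecular formula = empirical formula = C7H15Cl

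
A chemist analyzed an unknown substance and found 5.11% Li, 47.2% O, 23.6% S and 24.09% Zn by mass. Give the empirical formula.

Assume 100 g: 5.11 g Li, 47.2 g O, 23.6 g S, 24.09 g Zn.
Li: 5.11 g ÷ 6.94 g/mol = 0.7363 mol
O: 47.2 g ÷ 16.00 g/mol = 2.95 mol
S: 23.6 g ÷ 32.07 g/mol = 0.7359 mol
Zn: 24.09 g ÷ 65.38 g/mol = 0.3685 mol
Smallest is Zn at 0.3685 mol; normalising gives Li 1.998, O 8.006, S 1.997, Zn 1.000
≈ 2:8:2:1 → Li2O8S2Zn

Li2O8S2Zn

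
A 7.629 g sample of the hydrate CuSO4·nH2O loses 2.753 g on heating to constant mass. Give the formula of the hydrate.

CuSO4·5H2O

Mass of anhydrous CuSO4 = 7.629 − 2.753 = 4.876 g
mol H2O = 2.753 / 18.02 = 0.1528
Molar mass of CuSO4 = 159.62 g/mol → mol CuSO4 = 4.876 / 159.62 = 0.03055
n = 0.1528 / 0.03055 = 5.00 ≈ 5 → CuSO4·5H2O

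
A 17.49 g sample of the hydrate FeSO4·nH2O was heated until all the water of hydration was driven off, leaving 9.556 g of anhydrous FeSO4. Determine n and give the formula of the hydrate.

FeSO4·7H2O

Mass of water lost = 17.49 − 9.556 = 7.934 g → 7.934 / 18.02 = 0.4403 mol H2O
Molar mass of FeSO4 = 151.92 g/mol → mol FeSO4 = 9.556 / 151.92 = 0.0629
n = 0.4403 / 0.0629 = 7.00 ≈ 7 → FeSO4·7H2O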